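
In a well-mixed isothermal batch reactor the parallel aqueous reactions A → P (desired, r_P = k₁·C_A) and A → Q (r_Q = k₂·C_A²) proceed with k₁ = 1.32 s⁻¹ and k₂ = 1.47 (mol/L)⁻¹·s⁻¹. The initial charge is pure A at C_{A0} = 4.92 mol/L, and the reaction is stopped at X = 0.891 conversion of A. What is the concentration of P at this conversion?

C_A = C_{A0}(1−X) = 0.5363 mol/L.
Along a PFR/batch, dC_P/dC_A = −r_P/(r_P+r_Q) = −k₁/(k₁+k₂·C_A).
Integrating from C_{A0} to C_A: C_P = (1.32/1.47)·ln[(1.32+1.47·4.92)/(1.32+1.47·0.536)] = 0.8980·ln(8.552/2.108) = 1.257 mol/L.

1.26 mol/L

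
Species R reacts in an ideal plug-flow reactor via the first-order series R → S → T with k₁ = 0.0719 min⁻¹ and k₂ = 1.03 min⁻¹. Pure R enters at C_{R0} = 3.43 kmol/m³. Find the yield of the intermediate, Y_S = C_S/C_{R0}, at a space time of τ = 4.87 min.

0.0524

For first-order series with pure R initially, C_S(τ) = k₁C_{R0}/(k₂−k₁)·(e^(−k₁τ) − e^(−k₂τ)).
e^(−k₁τ) = e^(−0.0719×4.87) = e^(−0.3502) = 0.7046; e^(−k₂τ) = e^(−5.016) = 0.006630.
C_S = 0.0719×3.43/(1.03−0.0719) × (0.7046−0.006630) = 0.2574×0.6979 = 0.1797 kmol/m³.
Y_S = C_S/C_{R0} = 0.1797/3.43 = 0.0524.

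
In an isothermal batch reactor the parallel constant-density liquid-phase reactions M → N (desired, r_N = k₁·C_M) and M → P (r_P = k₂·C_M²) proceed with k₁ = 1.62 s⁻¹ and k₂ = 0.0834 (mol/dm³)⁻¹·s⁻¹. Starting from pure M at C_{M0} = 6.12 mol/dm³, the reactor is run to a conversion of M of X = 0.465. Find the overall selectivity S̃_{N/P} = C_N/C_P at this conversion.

C_M = C_{M0}(1−X) = 3.274 mol/dm³.
Along a PFR/batch, dC_N/dC_M = −r_N/(r_N+r_P) = −k₁/(k₁+k₂·C_M).
Integrating from C_{M0} to C_M: C_N = (1.62/0.0834)·ln[(1.62+0.0834·6.12)/(1.62+0.0834·3.27)] = 19.42·ln(2.130/1.893) = 2.294 mol/dm³.
C_P = (C_{M0}−C_M)−C_N = 0.5515 mol/dm³; S̃_{N/P} = 2.294/0.5515 = 4.16.

4.16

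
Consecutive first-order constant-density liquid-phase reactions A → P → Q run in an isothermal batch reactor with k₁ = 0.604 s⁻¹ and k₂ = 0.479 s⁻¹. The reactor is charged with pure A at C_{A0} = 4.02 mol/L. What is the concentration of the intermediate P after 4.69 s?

0.911 mol/L

The intermediate concentration in a first-order A→B→C sequence is C_P = k₁C_{A0}(e^(−k₁t) − e^(−k₂t))/(k₂−k₁).
e^(−k₁t) = e^(−0.604×4.69) = e^(−2.833) = 0.05885; e^(−k₂t) = e^(−2.247) = 0.1058.
C_P = 0.604×4.02/(0.479−0.604) × (0.05885−0.1058) = (-19.42)×(-0.04692) = 0.9114 mol/L.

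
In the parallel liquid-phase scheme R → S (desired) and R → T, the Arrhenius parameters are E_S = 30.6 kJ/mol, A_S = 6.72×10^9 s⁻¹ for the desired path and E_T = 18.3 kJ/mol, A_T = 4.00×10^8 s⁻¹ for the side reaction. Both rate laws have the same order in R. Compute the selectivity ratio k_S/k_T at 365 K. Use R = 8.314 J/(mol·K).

Since both paths have the same order in R, the concentration cancels and S_{S/T} = k_S/k_T = (A_S/A_T)·exp[(E_T−E_S)/(RT)].
(E_T−E_S)/(RT) = (18.3−30.6)×10³/(8.314×365) = -12300/3035 = -4.053.
k_S/k_T = (6.72×10^9/4.00×10^8)·exp(-4.053) = 16.80 × 0.01737 = 0.292.

0.292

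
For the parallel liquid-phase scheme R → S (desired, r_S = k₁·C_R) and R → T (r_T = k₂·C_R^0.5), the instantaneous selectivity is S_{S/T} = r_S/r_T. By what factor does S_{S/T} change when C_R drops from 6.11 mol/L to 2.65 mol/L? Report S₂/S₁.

0.659

S_{S/T} = (k₁/k₂)·C_R^0.5, so S₂/S₁ = (C_{R,2}/C_{R,1})^0.5.
= (2.65/6.11)^0.5 = (0.4337)^0.5 = 0.659.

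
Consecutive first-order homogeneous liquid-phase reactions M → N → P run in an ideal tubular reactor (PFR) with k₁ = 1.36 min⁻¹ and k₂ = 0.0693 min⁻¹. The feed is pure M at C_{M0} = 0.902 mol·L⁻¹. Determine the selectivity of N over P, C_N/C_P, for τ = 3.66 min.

4.43

The intermediate concentration in a first-order A→B→C sequence is C_N = k₁C_{M0}(e^(−k₁τ) − e^(−k₂τ))/(k₂−k₁).
e^(−k₁τ) = e^(−1.36×3.66) = e^(−4.978) = 0.006891; e^(−k₂τ) = e^(−0.2536) = 0.7760.
C_N = 1.36×0.902/(0.0693−1.36) × (0.006891−0.7760) = (-0.9504)×(-0.7691) = 0.7310 mol·L⁻¹.
C_M = C_{M0}e^(−k₁τ) = 0.006215 mol·L⁻¹, so C_P = C_{M0}−C_M−C_N = 0.1648 mol·L⁻¹; C_N/C_P = 4.43.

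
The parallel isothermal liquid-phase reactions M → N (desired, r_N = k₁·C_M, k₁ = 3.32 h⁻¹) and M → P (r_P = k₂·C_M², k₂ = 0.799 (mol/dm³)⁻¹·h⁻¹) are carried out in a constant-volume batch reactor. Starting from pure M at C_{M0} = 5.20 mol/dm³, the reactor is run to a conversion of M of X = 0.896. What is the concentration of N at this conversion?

C_M = C_{M0}(1−X) = 0.5408 mol/dm³.
Along a PFR/batch, dC_N/dC_M = −r_N/(r_N+r_P) = −k₁/(k₁+k₂·C_M).
Integrating from C_{M0} to C_M: C_N = (3.32/0.799)·ln[(3.32+0.799·5.20)/(3.32+0.799·0.541)] = 4.155·ln(7.475/3.752) = 2.864 mol/dm³.

2.86 mol/dm³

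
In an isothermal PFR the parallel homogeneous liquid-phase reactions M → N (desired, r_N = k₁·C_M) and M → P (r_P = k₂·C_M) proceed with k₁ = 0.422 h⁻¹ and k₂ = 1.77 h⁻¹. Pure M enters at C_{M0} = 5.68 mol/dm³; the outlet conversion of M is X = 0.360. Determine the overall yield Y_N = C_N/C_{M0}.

C_M = C_{M0}(1−X) = 3.635 mol/dm³.
Both paths are first order in M, so the instantaneous fraction to N is constant: dC_N/d(−C_M) = k₁/(k₁+k₂) = 0.1925.
C_N = 0.1925·(C_{M0}−C_M) = 0.1925×2.045 = 0.394 mol/dm³.
Y_N = C_N/C_{M0} = 0.3937/5.68 = 0.0693.

0.0693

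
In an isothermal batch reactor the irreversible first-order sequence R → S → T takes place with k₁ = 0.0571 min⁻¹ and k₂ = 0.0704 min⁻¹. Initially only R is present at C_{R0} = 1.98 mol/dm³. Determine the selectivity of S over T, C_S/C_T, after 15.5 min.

For first-order series with pure R initially, C_S(t) = k₁C_{R0}/(k₂−k₁)·(e^(−k₁t) − e^(−k₂t)).
e^(−k₁t) = e^(−0.0571×15.5) = e^(−0.8851) = 0.4127; e^(−k₂t) = e^(−1.091) = 0.3358.
C_S = 0.0571×1.98/(0.0704−0.0571) × (0.4127−0.3358) = 8.501×0.07688 = 0.6535 mol/dm³.
C_R = C_{R0}e^(−k₁t) = 0.8171 mol/dm³, so C_T = C_{R0}−C_R−C_S = 0.5093 mol/dm³; C_S/C_T = 1.28.

1.28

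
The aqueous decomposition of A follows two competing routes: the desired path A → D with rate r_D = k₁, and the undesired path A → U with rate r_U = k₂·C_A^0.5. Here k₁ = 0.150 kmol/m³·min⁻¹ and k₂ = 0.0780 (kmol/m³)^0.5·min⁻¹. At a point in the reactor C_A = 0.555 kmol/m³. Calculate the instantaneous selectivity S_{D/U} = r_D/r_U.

2.58

S_{D/U} = r_D/r_U = (k₁)/(k₂·C_A^0.5) = (k₁/k₂)·C_A^-0.5.
= (0.150) / (0.0780×0.5550^0.5) = 0.1500/0.05811 = 2.58.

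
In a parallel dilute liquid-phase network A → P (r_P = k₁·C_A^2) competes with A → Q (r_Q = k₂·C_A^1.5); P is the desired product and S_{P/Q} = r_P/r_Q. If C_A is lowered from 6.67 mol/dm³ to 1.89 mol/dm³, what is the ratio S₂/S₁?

0.532

S_{P/Q} = (k₁/k₂)·C_A^0.5, so S₂/S₁ = (C_{A,2}/C_{A,1})^0.5.
= (1.89/6.67)^0.5 = (0.2834)^0.5 = 0.532.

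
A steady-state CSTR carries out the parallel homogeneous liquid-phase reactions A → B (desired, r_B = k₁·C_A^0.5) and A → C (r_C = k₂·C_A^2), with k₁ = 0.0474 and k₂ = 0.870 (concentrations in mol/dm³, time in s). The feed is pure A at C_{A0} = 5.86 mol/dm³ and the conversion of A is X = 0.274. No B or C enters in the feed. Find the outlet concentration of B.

0.00991 mol/dm³

Exit C_A = C_{A0}(1−X) = 5.86×0.726 = 4.254 mol/dm³.
Rates in a CSTR are evaluated at the outlet concentration: r_B = 0.0474×4.254^0.5 = 0.09777, r_C = 0.870×4.254^2 = 15.75.
Fraction of consumed A going to B: r_B/(r_B+r_C) = 0.006170.
C_B = 0.006170·C_{A0}·X = 0.006170×5.86×0.274 = 0.00991 mol/dm³.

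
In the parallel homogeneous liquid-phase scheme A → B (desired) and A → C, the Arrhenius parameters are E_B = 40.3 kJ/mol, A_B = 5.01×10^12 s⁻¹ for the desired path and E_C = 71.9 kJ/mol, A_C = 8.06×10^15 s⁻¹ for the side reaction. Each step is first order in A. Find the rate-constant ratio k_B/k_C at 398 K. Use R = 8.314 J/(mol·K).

k_B/k_C = (A_B/A_C)·exp[−(E_B−E_C)/(RT)] = (A_B/A_C)·exp[(E_C−E_B)/(RT)].
(E_C−E_B)/(RT) = (71.9−40.3)×10³/(8.314×398) = 31600/3309 = 9.550.
k_B/k_C = (5.01×10^12/8.06×10^15)·exp(9.550) = 6.216×10^-4 × 14042 = 8.73.

8.73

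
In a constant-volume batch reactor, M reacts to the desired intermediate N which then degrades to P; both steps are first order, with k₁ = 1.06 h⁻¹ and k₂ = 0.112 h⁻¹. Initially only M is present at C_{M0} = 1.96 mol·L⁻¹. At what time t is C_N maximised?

2.37 h

The intermediate peaks when r₁ = r₂, i.e. k₁e^(−k₁t) = k₂e^(−k₂t), giving t_opt = ln(k₂/k₁)/(k₂−k₁).
= ln(0.112/1.06)/(0.112−1.06) = ln(0.1057)/-0.9480 = -2.248/-0.9480 = 2.37 h.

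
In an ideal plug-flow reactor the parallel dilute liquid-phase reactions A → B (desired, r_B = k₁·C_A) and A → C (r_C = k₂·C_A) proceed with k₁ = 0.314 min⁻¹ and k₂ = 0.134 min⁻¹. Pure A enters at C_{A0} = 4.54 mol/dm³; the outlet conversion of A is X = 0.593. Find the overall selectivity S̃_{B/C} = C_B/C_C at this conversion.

2.34

C_A = C_{A0}(1−X) = 1.848 mol/dm³.
Both paths are first order in A, so the instantaneous fraction to B is constant: dC_B/d(−C_A) = k₁/(k₁+k₂) = 0.7009.
C_B = 0.7009·(C_{A0}−C_A) = 0.7009×2.692 = 1.89 mol/dm³.
C_C = (C_{A0}−C_A)−C_B = 0.8053 mol/dm³; S̃_{B/C} = 1.887/0.8053 = 2.34.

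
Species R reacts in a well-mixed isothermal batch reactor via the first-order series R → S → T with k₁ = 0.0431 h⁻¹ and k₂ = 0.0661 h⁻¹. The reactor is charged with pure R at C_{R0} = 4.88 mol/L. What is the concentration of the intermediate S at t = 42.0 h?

0.927 mol/L

For first-order series with pure R initially, C_S(t) = k₁C_{R0}/(k₂−k₁)·(e^(−k₁t) − e^(−k₂t)).
e^(−k₁t) = e^(−0.0431×42.0) = e^(−1.810) = 0.1636; e^(−k₂t) = e^(−2.776) = 0.06227.
C_S = 0.0431×4.88/(0.0661−0.0431) × (0.1636−0.06227) = 9.145×0.1013 = 0.9268 mol/L.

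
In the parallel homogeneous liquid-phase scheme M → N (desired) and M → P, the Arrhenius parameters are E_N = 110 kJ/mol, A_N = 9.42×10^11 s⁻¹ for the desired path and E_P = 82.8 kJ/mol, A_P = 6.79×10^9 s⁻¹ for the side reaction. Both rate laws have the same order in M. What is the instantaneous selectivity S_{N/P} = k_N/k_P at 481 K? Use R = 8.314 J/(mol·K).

0.154

Since both paths have the same order in M, the concentration cancels and S_{N/P} = k_N/k_P = (A_N/A_P)·exp[(E_P−E_N)/(RT)].
(E_P−E_N)/(RT) = (82.8−110)×10³/(8.314×481) = -27200/3999 = -6.802.
k_N/k_P = (9.42×10^11/6.79×10^9)·exp(-6.802) = 138.7 × 0.001112 = 0.154.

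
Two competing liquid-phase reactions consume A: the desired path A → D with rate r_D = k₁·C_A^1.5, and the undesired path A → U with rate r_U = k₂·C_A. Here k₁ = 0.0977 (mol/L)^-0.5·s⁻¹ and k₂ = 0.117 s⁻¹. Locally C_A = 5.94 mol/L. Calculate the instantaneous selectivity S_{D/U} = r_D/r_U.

2.04

S_{D/U} = r_D/r_U = (k₁·C_A^1.5)/(k₂·C_A) = (k₁/k₂)·C_A^0.5.
= (0.0977×5.940^1.5) / (0.117×5.940) = 1.414/0.6950 = 2.04.
Since the desired path is higher order in A, keeping C_A high (PFR or concentrated feed) favours D.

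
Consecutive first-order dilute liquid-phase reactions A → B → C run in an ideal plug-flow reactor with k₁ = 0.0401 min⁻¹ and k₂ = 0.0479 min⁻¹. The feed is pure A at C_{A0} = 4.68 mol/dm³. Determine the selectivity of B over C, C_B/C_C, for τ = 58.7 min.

The intermediate concentration in a first-order A→B→C sequence is C_B = k₁C_{A0}(e^(−k₁τ) − e^(−k₂τ))/(k₂−k₁).
e^(−k₁τ) = e^(−0.0401×58.7) = e^(−2.354) = 0.09500; e^(−k₂τ) = e^(−2.812) = 0.06010.
C_B = 0.0401×4.68/(0.0479−0.0401) × (0.09500−0.06010) = 24.06×0.03490 = 0.8397 mol/dm³.
C_A = C_{A0}e^(−k₁τ) = 0.4446 mol/dm³, so C_C = C_{A0}−C_A−C_B = 3.396 mol/dm³; C_B/C_C = 0.247.

0.247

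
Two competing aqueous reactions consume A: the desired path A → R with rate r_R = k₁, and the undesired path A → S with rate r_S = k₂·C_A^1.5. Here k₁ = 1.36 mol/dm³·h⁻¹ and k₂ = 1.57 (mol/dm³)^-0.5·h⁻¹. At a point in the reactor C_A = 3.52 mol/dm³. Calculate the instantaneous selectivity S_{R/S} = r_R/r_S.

0.131

S_{R/S} = r_R/r_S = (k₁)/(k₂·C_A^1.5) = (k₁/k₂)·C_A^-1.5.
= (1.36) / (1.57×3.520^1.5) = 1.360/10.37 = 0.131.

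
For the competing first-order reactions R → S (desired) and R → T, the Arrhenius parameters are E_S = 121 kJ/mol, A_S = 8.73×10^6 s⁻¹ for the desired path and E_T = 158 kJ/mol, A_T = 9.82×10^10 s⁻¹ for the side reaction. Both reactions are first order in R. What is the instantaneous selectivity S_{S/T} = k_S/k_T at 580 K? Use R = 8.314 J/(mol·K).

0.191

With equal orders, S_{S/T} = k_S/k_T = (A_S/A_T)·exp[(E_T−E_S)/(RT)].
(E_T−E_S)/(RT) = (158−121)×10³/(8.314×580) = 37000/4822 = 7.673.
k_S/k_T = (8.73×10^6/9.82×10^10)·exp(7.673) = 8.890×10^-5 × 2149 = 0.191.
Since E_S < E_T, lowering the temperature improves selectivity toward S.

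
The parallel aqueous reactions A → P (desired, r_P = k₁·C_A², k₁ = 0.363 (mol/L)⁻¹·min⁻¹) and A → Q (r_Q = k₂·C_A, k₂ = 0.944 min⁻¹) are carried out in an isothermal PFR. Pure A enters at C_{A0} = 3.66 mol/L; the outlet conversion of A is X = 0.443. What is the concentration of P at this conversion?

C_A = C_{A0}(1−X) = 2.039 mol/L.
Along a PFR/batch, dC_Q/dC_A = −r_Q/(r_P+r_Q) = −k₂/(k₂+k₁·C_A).
Integrating from C_{A0} to C_A: C_Q = (0.944/0.363)·ln[(0.944+0.363·3.66)/(0.944+0.363·2.04)] = 2.601·ln(2.273/1.684) = 0.7795 mol/L.
Then C_P = (C_{A0}−C_A) − C_Q = 1.621 − 0.7795 = 0.8419 mol/L.

0.842 mol/L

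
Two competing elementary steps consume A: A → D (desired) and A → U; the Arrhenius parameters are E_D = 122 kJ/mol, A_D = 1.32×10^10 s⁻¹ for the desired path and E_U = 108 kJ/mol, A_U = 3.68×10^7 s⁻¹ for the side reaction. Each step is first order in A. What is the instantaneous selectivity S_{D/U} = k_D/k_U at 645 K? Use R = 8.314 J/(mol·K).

26.4

k_D/k_U = (A_D/A_U)·exp[−(E_D−E_U)/(RT)] = (A_D/A_U)·exp[(E_U−E_D)/(RT)].
(E_U−E_D)/(RT) = (108−122)×10³/(8.314×645) = -14000/5363 = -2.611.
k_D/k_U = (1.32×10^10/3.68×10^7)·exp(-2.611) = 358.7 × 0.07348 = 26.4.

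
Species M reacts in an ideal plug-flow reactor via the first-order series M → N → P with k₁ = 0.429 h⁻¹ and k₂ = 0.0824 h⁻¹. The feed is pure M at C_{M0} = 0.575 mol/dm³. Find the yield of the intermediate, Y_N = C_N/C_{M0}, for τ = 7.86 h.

0.605

The intermediate concentration in a first-order A→B→C sequence is C_N = k₁C_{M0}(e^(−k₁τ) − e^(−k₂τ))/(k₂−k₁).
e^(−k₁τ) = e^(−0.429×7.86) = e^(−3.372) = 0.03432; e^(−k₂τ) = e^(−0.6477) = 0.5233.
C_N = 0.429×0.575/(0.0824−0.429) × (0.03432−0.5233) = (-0.7117)×(-0.4889) = 0.3480 mol/dm³.
Y_N = C_N/C_{M0} = 0.3480/0.575 = 0.605.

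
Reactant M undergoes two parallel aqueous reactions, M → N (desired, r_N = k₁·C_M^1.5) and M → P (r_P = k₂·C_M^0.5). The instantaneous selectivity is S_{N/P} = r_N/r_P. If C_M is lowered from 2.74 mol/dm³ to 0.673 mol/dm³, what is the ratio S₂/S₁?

0.246

S_{N/P} = (k₁/k₂)·C_M, so S₂/S₁ = (C_{M,2}/C_{M,1}).
= 0.673/2.74 = 0.246.
Selectivity toward N falls as C_M falls — high-concentration operation is favoured.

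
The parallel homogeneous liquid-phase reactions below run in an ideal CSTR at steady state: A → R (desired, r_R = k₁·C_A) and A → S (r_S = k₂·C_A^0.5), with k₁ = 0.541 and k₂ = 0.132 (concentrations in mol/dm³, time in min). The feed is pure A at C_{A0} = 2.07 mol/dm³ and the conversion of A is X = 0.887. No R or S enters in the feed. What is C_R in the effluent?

Exit C_A = C_{A0}(1−X) = 2.07×0.113 = 0.2339 mol/dm³.
A CSTR operates uniformly at the exit composition, giving r_R = 0.1265 and r_S = 0.06384 (each k·C_A^n at C_A = 0.2339).
Fraction of consumed A going to R: r_R/(r_R+r_S) = 0.6647.
C_R = 0.6647·C_{A0}·X = 0.6647×2.07×0.887 = 1.22 mol/dm³.

1.22 mol/dm³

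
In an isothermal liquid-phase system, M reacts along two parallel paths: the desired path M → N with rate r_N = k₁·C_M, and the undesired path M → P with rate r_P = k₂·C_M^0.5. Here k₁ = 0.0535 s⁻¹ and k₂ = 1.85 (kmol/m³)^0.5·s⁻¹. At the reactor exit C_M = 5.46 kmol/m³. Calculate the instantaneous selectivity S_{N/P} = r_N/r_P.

S_{N/P} = r_N/r_P = (k₁·C_M)/(k₂·C_M^0.5) = (k₁/k₂)·C_M^0.5.
= (0.0535×5.460) / (1.85×5.460^0.5) = 0.2921/4.323 = 0.0676.
Since the desired path is higher order in M, keeping C_M high (PFR or concentrated feed) favours N.

0.0676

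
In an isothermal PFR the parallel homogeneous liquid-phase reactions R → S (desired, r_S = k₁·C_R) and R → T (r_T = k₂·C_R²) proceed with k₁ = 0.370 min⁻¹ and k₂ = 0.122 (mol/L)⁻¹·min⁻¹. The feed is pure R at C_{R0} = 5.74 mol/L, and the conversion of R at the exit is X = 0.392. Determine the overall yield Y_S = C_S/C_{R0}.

0.157

C_R = C_{R0}(1−X) = 3.490 mol/L.
Along a PFR/batch, dC_S/dC_R = −r_S/(r_S+r_T) = −k₁/(k₁+k₂·C_R).
Integrating from C_{R0} to C_R: C_S = (0.370/0.122)·ln[(0.370+0.122·5.74)/(0.370+0.122·3.49)] = 3.033·ln(1.070/0.7958) = 0.8988 mol/L.
Y_S = C_S/C_{R0} = 0.8988/5.74 = 0.157.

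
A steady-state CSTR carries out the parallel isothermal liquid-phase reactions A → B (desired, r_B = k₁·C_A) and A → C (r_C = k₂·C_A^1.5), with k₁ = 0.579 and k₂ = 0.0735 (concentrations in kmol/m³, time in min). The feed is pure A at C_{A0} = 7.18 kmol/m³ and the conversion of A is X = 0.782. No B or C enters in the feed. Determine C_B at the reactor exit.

Exit C_A = C_{A0}(1−X) = 7.18×0.218 = 1.565 kmol/m³.
A CSTR operates uniformly at the exit composition, giving r_B = 0.9063 and r_C = 0.1439 (each k·C_A^n at C_A = 1.565).
Fraction of consumed A going to B: r_B/(r_B+r_C) = 0.8629.
C_B = 0.8629·C_{A0}·X = 0.8629×7.18×0.782 = 4.85 kmol/m³.

4.85 kmol/m³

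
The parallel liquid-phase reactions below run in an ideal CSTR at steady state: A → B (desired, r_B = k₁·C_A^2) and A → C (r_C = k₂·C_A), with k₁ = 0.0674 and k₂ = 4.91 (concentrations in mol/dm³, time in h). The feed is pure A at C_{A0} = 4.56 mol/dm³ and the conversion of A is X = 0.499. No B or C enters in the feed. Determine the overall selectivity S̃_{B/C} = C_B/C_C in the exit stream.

Exit C_A = C_{A0}(1−X) = 4.56×0.501 = 2.285 mol/dm³.
A CSTR operates uniformly at the exit composition, giving r_B = 0.3518 and r_C = 11.22 (each k·C_A^n at C_A = 2.285).
Overall selectivity = C_B/C_C = r_Bτ/(r_Cτ) = r_B/r_C = 0.0314.

0.0314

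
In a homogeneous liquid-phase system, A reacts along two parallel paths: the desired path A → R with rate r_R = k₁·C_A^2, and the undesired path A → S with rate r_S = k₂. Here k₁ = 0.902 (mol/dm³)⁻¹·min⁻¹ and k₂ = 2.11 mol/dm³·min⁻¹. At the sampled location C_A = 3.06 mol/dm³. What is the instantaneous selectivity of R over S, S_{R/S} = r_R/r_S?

S_{R/S} = r_R/r_S = (k₁·C_A^2)/(k₂) = (k₁/k₂)·C_A^2.
= (0.902×3.060^2) / (2.11) = 8.446/2.110 = 4.00.

4.00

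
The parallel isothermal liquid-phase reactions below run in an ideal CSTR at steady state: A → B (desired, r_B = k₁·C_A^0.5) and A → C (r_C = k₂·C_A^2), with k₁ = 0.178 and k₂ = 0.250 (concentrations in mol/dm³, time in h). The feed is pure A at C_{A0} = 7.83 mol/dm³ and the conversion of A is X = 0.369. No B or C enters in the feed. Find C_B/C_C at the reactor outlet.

Exit C_A = C_{A0}(1−X) = 7.83×0.631 = 4.941 mol/dm³.
Rates in a CSTR are evaluated at the outlet concentration: r_B = 0.178×4.941^0.5 = 0.3957, r_C = 0.250×4.941^2 = 6.103.
Overall selectivity = C_B/C_C = r_Bτ/(r_Cτ) = r_B/r_C = 0.0648.

0.0648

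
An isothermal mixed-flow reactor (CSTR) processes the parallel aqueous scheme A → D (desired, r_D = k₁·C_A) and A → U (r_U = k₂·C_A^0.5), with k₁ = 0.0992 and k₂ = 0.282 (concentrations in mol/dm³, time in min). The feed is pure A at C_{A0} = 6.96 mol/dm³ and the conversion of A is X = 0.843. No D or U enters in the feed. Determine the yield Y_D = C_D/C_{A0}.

0.227

Exit C_A = C_{A0}(1−X) = 6.96×0.157 = 1.093 mol/dm³.
A CSTR operates uniformly at the exit composition, giving r_D = 0.1084 and r_U = 0.2948 (each k·C_A^n at C_A = 1.093).
Fraction of consumed A going to D: r_D/(r_D+r_U) = 0.2689.
C_D = 0.2689·C_{A0}·X = 0.2689×6.96×0.843 = 1.58 mol/dm³; Y_D = C_D/C_{A0} = 0.227.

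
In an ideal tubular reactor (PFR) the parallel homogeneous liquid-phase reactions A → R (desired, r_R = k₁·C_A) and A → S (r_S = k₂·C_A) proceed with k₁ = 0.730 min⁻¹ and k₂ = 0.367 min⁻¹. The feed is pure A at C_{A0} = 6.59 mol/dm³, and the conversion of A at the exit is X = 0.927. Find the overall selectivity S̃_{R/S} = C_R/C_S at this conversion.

1.99

C_A = C_{A0}(1−X) = 0.4811 mol/dm³.
Both paths are first order in A, so the instantaneous fraction to R is constant: dC_R/d(−C_A) = k₁/(k₁+k₂) = 0.6655.
C_R = 0.6655·(C_{A0}−C_A) = 0.6655×6.109 = 4.07 mol/dm³.
C_S = (C_{A0}−C_A)−C_R = 2.044 mol/dm³; S̃_{R/S} = 4.065/2.044 = 1.99.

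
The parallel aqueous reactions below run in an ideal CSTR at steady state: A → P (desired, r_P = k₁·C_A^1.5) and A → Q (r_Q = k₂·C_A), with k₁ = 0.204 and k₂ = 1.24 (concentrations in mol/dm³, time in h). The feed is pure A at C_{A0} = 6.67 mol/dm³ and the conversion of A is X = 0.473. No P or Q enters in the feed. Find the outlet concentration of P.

Exit C_A = C_{A0}(1−X) = 6.67×0.527 = 3.515 mol/dm³.
Rates in a CSTR are evaluated at the outlet concentration: r_P = 0.204×3.515^1.5 = 1.344, r_Q = 1.24×3.515 = 4.359.
Fraction of consumed A going to P: r_P/(r_P+r_Q) = 0.2357.
C_P = 0.2357·C_{A0}·X = 0.2357×6.67×0.473 = 0.744 mol/dm³.

0.744 mol/dm³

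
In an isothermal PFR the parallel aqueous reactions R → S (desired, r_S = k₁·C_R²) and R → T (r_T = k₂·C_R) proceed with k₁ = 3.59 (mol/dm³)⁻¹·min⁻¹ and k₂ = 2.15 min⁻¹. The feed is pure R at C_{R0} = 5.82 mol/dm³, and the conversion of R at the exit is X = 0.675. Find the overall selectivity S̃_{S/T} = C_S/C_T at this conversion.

C_R = C_{R0}(1−X) = 1.891 mol/dm³.
Along a PFR/batch, dC_T/dC_R = −r_T/(r_S+r_T) = −k₂/(k₂+k₁·C_R).
Integrating from C_{R0} to C_R: C_T = (2.15/3.59)·ln[(2.15+3.59·5.82)/(2.15+3.59·1.89)] = 0.5989·ln(23.04/8.940) = 0.5670 mol/dm³.
Then C_S = (C_{R0}−C_R) − C_T = 3.929 − 0.5670 = 3.361 mol/dm³.
S̃_{S/T} = C_S/C_T = 3.361/0.5670 = 5.93.

5.93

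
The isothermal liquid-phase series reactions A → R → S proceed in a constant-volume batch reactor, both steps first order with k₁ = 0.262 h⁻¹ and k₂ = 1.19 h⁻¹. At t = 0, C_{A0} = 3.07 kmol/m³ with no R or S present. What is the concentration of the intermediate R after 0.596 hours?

Solving the coupled first-order balances gives C_R(t) = [k₁/(k₂−k₁)]·C_{A0}·(e^(−k₁t) − e^(−k₂t)).
e^(−k₁t) = e^(−0.262×0.596) = e^(−0.1562) = 0.8554; e^(−k₂t) = e^(−0.7092) = 0.4920.
C_R = 0.262×3.07/(1.19−0.262) × (0.8554−0.4920) = 0.8667×0.3634 = 0.3150 kmol/m³.

0.315 kmol/m³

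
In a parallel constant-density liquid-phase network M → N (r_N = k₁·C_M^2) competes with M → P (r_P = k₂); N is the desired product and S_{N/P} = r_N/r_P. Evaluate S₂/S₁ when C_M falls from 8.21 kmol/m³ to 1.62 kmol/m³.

S_{N/P} = (k₁/k₂)·C_M^2, so S₂/S₁ = (C_{M,2}/C_{M,1})^2.
= (1.62/8.21)^2 = (0.1973)^2 = 0.0389.
Selectivity toward N falls as C_M falls — high-concentration operation is favoured.

0.0389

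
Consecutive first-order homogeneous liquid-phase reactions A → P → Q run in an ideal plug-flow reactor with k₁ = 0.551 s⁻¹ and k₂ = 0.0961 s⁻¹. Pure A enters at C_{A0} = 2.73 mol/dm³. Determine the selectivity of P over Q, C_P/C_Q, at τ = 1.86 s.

Solving the coupled first-order balances gives C_P(τ) = [k₁/(k₂−k₁)]·C_{A0}·(e^(−k₁τ) − e^(−k₂τ)).
e^(−k₁τ) = e^(−0.551×1.86) = e^(−1.025) = 0.3588; e^(−k₂τ) = e^(−0.1787) = 0.8363.
C_P = 0.551×2.73/(0.0961−0.551) × (0.3588−0.8363) = (-3.307)×(-0.4775) = 1.579 mol/dm³.
C_A = C_{A0}e^(−k₁τ) = 0.9797 mol/dm³, so C_Q = C_{A0}−C_A−C_P = 0.1715 mol/dm³; C_P/C_Q = 9.21.

9.21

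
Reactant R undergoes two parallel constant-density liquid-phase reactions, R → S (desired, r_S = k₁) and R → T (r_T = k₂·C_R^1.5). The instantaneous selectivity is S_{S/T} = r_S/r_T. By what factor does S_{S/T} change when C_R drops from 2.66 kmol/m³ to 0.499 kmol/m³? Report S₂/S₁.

12.3

S_{S/T} = (k₁/k₂)·C_R^-1.5, so S₂/S₁ = (C_{R,2}/C_{R,1})^-1.5.
= (0.499/2.66)^(-1.5) = (0.1876)^(-1.5) = 12.3.
Selectivity toward S rises as C_R falls — low-concentration operation is favoured.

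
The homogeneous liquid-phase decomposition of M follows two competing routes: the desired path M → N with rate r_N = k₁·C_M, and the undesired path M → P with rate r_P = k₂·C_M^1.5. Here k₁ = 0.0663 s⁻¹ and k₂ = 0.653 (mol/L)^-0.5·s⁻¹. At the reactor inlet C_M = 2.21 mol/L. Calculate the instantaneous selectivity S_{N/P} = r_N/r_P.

S_{N/P} = r_N/r_P = (k₁·C_M)/(k₂·C_M^1.5) = (k₁/k₂)·C_M^-0.5.
= (0.0663×2.210) / (0.653×2.210^1.5) = 0.1465/2.145 = 0.0683.
The undesired path is higher order in M, so low C_M (CSTR or dilute feed) favours N.

0.0683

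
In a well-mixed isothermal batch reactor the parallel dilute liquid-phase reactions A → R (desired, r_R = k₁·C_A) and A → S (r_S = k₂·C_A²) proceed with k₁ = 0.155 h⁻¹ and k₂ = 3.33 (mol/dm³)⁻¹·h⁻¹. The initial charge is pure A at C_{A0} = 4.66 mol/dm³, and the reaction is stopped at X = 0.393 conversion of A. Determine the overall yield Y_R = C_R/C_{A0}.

C_A = C_{A0}(1−X) = 2.829 mol/dm³.
Along a PFR/batch, dC_R/dC_A = −r_R/(r_R+r_S) = −k₁/(k₁+k₂·C_A).
Integrating from C_{A0} to C_A: C_R = (0.155/3.33)·ln[(0.155+3.33·4.66)/(0.155+3.33·2.83)] = 0.04655·ln(15.67/9.574) = 0.02294 mol/dm³.
Y_R = C_R/C_{A0} = 0.02294/4.66 = 0.00492.

0.00492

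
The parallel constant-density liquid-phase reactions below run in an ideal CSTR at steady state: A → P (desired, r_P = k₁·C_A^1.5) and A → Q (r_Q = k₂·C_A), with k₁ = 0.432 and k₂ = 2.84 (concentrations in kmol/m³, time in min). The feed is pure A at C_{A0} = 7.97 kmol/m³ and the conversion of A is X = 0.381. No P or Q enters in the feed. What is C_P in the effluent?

Exit C_A = C_{A0}(1−X) = 7.97×0.619 = 4.933 kmol/m³.
Rates in a CSTR are evaluated at the outlet concentration: r_P = 0.432×4.933^1.5 = 4.734, r_Q = 2.84×4.933 = 14.01.
Fraction of consumed A going to P: r_P/(r_P+r_Q) = 0.2525.
C_P = 0.2525·C_{A0}·X = 0.2525×7.97×0.381 = 0.767 kmol/m³.

0.767 kmol/m³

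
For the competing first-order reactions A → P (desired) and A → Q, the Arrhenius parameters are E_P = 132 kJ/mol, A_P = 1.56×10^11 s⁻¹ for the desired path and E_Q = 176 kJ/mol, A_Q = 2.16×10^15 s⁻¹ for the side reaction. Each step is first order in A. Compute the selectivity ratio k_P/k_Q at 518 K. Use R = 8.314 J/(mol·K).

1.98

Since both paths have the same order in A, the concentration cancels and S_{P/Q} = k_P/k_Q = (A_P/A_Q)·exp[(E_Q−E_P)/(RT)].
(E_Q−E_P)/(RT) = (176−132)×10³/(8.314×518) = 44000/4307 = 10.22.
k_P/k_Q = (1.56×10^11/2.16×10^15)·exp(10.22) = 7.222×10^-5 × 27358 = 1.98.
Since E_P < E_Q, lowering the temperature improves selectivity toward P.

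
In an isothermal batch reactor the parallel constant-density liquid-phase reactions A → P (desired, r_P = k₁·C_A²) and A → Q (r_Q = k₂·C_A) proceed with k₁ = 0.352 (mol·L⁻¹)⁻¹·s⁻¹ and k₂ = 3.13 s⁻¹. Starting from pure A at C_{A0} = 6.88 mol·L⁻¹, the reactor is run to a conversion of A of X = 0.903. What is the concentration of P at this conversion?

C_A = C_{A0}(1−X) = 0.6674 mol·L⁻¹.
Along a PFR/batch, dC_Q/dC_A = −r_Q/(r_P+r_Q) = −k₂/(k₂+k₁·C_A).
Integrating from C_{A0} to C_A: C_Q = (3.13/0.352)·ln[(3.13+0.352·6.88)/(3.13+0.352·0.667)] = 8.892·ln(5.552/3.365) = 4.452 mol·L⁻¹.
Then C_P = (C_{A0}−C_A) − C_Q = 6.213 − 4.452 = 1.760 mol·L⁻¹.

1.76 mol·L⁻¹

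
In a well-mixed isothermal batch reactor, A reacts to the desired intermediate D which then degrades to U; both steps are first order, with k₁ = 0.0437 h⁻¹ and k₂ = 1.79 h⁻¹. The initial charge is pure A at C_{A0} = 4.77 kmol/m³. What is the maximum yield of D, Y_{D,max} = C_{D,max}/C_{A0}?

0.0222

Evaluating C_D at t_opt = ln(k₂/k₁)/(k₂−k₁) gives C_{D,max}/C_{A0} = (k₁/k₂)^[k₂/(k₂−k₁)].
= (0.0437/1.79)^(1.79/(1.79−0.0437)) = (0.02441)^(1.025) = 0.02225.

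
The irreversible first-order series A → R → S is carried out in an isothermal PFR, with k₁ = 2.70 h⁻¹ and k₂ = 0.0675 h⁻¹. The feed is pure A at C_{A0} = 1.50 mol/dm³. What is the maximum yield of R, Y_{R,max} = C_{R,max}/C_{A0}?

Evaluating C_R at τ_opt = ln(k₂/k₁)/(k₂−k₁) gives C_{R,max}/C_{A0} = (k₁/k₂)^[k₂/(k₂−k₁)].
= (2.70/0.0675)^(0.0675/(0.0675−2.70)) = (40.00)^(-0.02564) = 0.9097.

0.910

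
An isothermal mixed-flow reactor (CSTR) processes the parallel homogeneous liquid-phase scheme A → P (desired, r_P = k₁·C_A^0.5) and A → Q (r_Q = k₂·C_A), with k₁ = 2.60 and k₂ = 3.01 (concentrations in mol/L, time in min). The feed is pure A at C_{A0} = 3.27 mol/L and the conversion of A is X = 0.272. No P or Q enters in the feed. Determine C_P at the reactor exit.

0.319 mol/L

Exit C_A = C_{A0}(1−X) = 3.27×0.728 = 2.381 mol/L.
Rates in a CSTR are evaluated at the outlet concentration: r_P = 2.60×2.381^0.5 = 4.012, r_Q = 3.01×2.381 = 7.165.
Fraction of consumed A going to P: r_P/(r_P+r_Q) = 0.3589.
C_P = 0.3589·C_{A0}·X = 0.3589×3.27×0.272 = 0.319 mol/L.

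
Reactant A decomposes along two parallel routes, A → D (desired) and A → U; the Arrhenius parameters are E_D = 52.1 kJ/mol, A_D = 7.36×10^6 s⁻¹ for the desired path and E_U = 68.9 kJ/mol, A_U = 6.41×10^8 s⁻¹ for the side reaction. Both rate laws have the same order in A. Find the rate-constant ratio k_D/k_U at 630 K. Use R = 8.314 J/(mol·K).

0.284

With equal orders, S_{D/U} = k_D/k_U = (A_D/A_U)·exp[(E_U−E_D)/(RT)].
(E_U−E_D)/(RT) = (68.9−52.1)×10³/(8.314×630) = 16800/5238 = 3.207.
k_D/k_U = (7.36×10^6/6.41×10^8)·exp(3.207) = 0.01148 × 24.72 = 0.284.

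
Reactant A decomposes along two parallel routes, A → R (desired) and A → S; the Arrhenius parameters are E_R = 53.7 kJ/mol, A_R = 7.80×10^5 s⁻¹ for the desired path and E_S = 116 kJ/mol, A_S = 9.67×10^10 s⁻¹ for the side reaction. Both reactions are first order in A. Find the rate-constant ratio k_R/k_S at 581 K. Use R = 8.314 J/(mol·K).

k_R/k_S = (A_R/A_S)·exp[−(E_R−E_S)/(RT)] = (A_R/A_S)·exp[(E_S−E_R)/(RT)].
(E_S−E_R)/(RT) = (116−53.7)×10³/(8.314×581) = 62300/4830 = 12.90.
k_R/k_S = (7.80×10^5/9.67×10^10)·exp(12.90) = 8.066×10^-6 × 3.993×10^5 = 3.22.
Since E_R < E_S, lowering the temperature improves selectivity toward R.

3.22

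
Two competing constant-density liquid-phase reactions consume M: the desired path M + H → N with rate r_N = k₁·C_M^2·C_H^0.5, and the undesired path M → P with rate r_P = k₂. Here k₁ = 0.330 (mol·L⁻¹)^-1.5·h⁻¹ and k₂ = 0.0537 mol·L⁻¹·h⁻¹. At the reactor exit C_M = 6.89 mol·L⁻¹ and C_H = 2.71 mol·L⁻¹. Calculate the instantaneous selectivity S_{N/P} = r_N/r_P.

480

S_{N/P} = r_N/r_P = (k₁·C_M^2·C_H^0.5)/(k₂) = (k₁/k₂)·C_M^2·C_H^0.5.
= (0.330×6.890^2×2.710^0.5) / (0.0537) = 25.79/0.05370 = 480.
Since the desired path is higher order in M, keeping C_M high (PFR or concentrated feed) favours N.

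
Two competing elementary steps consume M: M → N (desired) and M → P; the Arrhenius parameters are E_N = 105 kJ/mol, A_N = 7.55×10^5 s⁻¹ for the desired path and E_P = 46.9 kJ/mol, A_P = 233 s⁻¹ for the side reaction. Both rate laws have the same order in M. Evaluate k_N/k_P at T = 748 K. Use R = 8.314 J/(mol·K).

0.284

k_N/k_P = (A_N/A_P)·exp[−(E_N−E_P)/(RT)] = (A_N/A_P)·exp[(E_P−E_N)/(RT)].
(E_P−E_N)/(RT) = (46.9−105)×10³/(8.314×748) = -58100/6219 = -9.343.
k_N/k_P = (7.55×10^5/233)·exp(-9.343) = 3240 × 8.762×10^-5 = 0.284.
Since E_N > E_P, raising the temperature improves selectivity toward N.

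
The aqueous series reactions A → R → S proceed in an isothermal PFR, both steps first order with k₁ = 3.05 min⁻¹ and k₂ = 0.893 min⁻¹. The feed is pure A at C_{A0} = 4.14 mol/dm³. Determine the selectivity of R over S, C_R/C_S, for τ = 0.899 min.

Solving the coupled first-order balances gives C_R(τ) = [k₁/(k₂−k₁)]·C_{A0}·(e^(−k₁τ) − e^(−k₂τ)).
e^(−k₁τ) = e^(−3.05×0.899) = e^(−2.742) = 0.06444; e^(−k₂τ) = e^(−0.8028) = 0.4481.
C_R = 3.05×4.14/(0.893−3.05) × (0.06444−0.4481) = (-5.854)×(-0.3836) = 2.246 mol/dm³.
C_A = C_{A0}e^(−k₁τ) = 0.2668 mol/dm³, so C_S = C_{A0}−C_A−C_R = 1.627 mol/dm³; C_R/C_S = 1.38.

1.38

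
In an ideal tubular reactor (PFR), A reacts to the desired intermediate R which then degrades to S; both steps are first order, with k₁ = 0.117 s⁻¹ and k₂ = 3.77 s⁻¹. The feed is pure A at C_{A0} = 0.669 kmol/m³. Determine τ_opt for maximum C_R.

The intermediate peaks when r₁ = r₂, i.e. k₁e^(−k₁τ) = k₂e^(−k₂τ), giving τ_opt = ln(k₂/k₁)/(k₂−k₁).
= ln(3.77/0.117)/(3.77−0.117) = ln(32.22)/3.653 = 3.473/3.653 = 0.951 s.

0.951 s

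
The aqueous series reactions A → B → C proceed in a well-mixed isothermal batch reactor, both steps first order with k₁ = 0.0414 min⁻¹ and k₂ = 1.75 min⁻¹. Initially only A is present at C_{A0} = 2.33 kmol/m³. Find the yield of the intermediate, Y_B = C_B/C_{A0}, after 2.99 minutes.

The intermediate concentration in a first-order A→B→C sequence is C_B = k₁C_{A0}(e^(−k₁t) − e^(−k₂t))/(k₂−k₁).
e^(−k₁t) = e^(−0.0414×2.99) = e^(−0.1238) = 0.8836; e^(−k₂t) = e^(−5.232) = 0.005340.
C_B = 0.0414×2.33/(1.75−0.0414) × (0.8836−0.005340) = 0.05646×0.8782 = 0.04958 kmol/m³.
Y_B = C_B/C_{A0} = 0.04958/2.33 = 0.0213.

0.0213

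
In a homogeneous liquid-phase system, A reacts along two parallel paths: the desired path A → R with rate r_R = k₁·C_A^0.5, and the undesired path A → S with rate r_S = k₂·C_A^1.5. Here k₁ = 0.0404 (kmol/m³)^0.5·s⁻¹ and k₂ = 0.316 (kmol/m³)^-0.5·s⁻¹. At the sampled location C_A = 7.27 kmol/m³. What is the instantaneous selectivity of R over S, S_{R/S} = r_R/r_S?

S_{R/S} = r_R/r_S = (k₁·C_A^0.5)/(k₂·C_A^1.5) = (k₁/k₂)·C_A⁻¹.
= (0.0404×7.270^0.5) / (0.316×7.270^1.5) = 0.1089/6.194 = 0.0176.
The undesired path is higher order in A, so low C_A (CSTR or dilute feed) favours R.

0.0176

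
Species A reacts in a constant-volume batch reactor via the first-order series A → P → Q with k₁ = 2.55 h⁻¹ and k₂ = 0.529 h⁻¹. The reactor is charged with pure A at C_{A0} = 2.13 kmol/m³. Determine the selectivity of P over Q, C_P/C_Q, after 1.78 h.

For first-order series with pure A initially, C_P(t) = k₁C_{A0}/(k₂−k₁)·(e^(−k₁t) − e^(−k₂t)).
e^(−k₁t) = e^(−2.55×1.78) = e^(−4.539) = 0.01068; e^(−k₂t) = e^(−0.9416) = 0.3900.
C_P = 2.55×2.13/(0.529−2.55) × (0.01068−0.3900) = (-2.688)×(-0.3793) = 1.019 kmol/m³.
C_A = C_{A0}e^(−k₁t) = 0.02276 kmol/m³, so C_Q = C_{A0}−C_A−C_P = 1.088 kmol/m³; C_P/C_Q = 0.937.

0.937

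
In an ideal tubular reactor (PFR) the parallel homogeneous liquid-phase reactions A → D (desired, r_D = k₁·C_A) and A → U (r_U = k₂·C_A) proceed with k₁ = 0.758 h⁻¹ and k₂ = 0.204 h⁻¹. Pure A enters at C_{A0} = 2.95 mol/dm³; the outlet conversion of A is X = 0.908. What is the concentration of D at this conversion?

C_A = C_{A0}(1−X) = 0.2714 mol/dm³.
Both paths are first order in A, so the instantaneous fraction to D is constant: dC_D/d(−C_A) = k₁/(k₁+k₂) = 0.7879.
C_D = 0.7879·(C_{A0}−C_A) = 0.7879×2.679 = 2.11 mol/dm³.

2.11 mol/dm³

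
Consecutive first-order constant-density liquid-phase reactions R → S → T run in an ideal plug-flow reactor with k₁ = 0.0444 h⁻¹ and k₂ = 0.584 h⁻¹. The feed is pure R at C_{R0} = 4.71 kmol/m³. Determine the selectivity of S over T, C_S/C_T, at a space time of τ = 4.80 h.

Solving the coupled first-order balances gives C_S(τ) = [k₁/(k₂−k₁)]·C_{R0}·(e^(−k₁τ) − e^(−k₂τ)).
e^(−k₁τ) = e^(−0.0444×4.80) = e^(−0.2131) = 0.8081; e^(−k₂τ) = e^(−2.803) = 0.06062.
C_S = 0.0444×4.71/(0.584−0.0444) × (0.8081−0.06062) = 0.3876×0.7474 = 0.2897 kmol/m³.
C_R = C_{R0}e^(−k₁τ) = 3.806 kmol/m³, so C_T = C_{R0}−C_R−C_S = 0.6144 kmol/m³; C_S/C_T = 0.472.

0.472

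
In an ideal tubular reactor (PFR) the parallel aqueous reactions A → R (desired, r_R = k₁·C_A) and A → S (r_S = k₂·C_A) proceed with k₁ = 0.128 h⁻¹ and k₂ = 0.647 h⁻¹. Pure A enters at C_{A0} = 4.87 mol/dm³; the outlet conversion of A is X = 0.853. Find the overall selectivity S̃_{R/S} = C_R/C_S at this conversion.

0.198

C_A = C_{A0}(1−X) = 0.7159 mol/dm³.
Both paths are first order in A, so the instantaneous fraction to R is constant: dC_R/d(−C_A) = k₁/(k₁+k₂) = 0.1652.
C_R = 0.1652·(C_{A0}−C_A) = 0.1652×4.154 = 0.686 mol/dm³.
C_S = (C_{A0}−C_A)−C_R = 3.468 mol/dm³; S̃_{R/S} = 0.6861/3.468 = 0.198.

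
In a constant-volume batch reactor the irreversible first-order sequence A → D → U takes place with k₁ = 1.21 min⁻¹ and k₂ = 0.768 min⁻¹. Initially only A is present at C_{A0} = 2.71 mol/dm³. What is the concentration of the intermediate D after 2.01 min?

The intermediate concentration in a first-order A→B→C sequence is C_D = k₁C_{A0}(e^(−k₁t) − e^(−k₂t))/(k₂−k₁).
e^(−k₁t) = e^(−1.21×2.01) = e^(−2.432) = 0.08785; e^(−k₂t) = e^(−1.544) = 0.2136.
C_D = 1.21×2.71/(0.768−1.21) × (0.08785−0.2136) = (-7.419)×(-0.1257) = 0.9328 mol/dm³.

0.933 mol/dm³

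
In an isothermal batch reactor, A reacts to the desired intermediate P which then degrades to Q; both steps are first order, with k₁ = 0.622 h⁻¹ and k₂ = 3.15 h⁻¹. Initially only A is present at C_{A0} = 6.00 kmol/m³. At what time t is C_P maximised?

Setting dC_P/dt = 0 gives t_opt = ln(k₂/k₁)/(k₂−k₁).
= ln(3.15/0.622)/(3.15−0.622) = ln(5.064)/2.528 = 1.622/2.528 = 0.642 h.

0.642 h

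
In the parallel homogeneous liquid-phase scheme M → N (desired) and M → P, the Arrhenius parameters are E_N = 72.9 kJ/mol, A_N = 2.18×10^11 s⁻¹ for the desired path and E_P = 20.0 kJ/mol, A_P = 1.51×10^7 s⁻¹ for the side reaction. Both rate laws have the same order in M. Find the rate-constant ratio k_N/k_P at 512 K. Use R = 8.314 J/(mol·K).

0.0579

With equal orders, S_{N/P} = k_N/k_P = (A_N/A_P)·exp[(E_P−E_N)/(RT)].
(E_P−E_N)/(RT) = (20.0−72.9)×10³/(8.314×512) = -52900/4257 = -12.43.
k_N/k_P = (2.18×10^11/1.51×10^7)·exp(-12.43) = 14437 × 4.008×10^-6 = 0.0579.
Since E_N > E_P, raising the temperature improves selectivity toward N.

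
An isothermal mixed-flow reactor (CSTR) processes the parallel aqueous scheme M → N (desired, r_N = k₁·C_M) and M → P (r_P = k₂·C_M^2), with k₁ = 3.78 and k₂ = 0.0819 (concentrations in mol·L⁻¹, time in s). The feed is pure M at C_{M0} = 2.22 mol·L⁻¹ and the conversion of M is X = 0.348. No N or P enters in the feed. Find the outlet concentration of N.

0.749 mol·L⁻¹

Exit C_M = C_{M0}(1−X) = 2.22×0.652 = 1.447 mol·L⁻¹.
In a CSTR the entire volume is at exit conditions, so r_N = 3.78×1.447 = 5.471 and r_P = 0.0819×1.447^2 = 0.1716.
Fraction of consumed M going to N: r_N/(r_N+r_P) = 0.9696.
C_N = 0.9696·C_{M0}·X = 0.9696×2.22×0.348 = 0.749 mol·L⁻¹.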